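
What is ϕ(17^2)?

272

φ(17^2) = 17^1·(17−1) = 17·16 = 272.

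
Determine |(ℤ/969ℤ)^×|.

969 = 3 · 17 · 19.
φ(3) = 3 − 1 = 2.
φ(17) = 17 − 1 = 16.
φ(19) = 19 − 1 = 18.
Since φ is multiplicative, φ(969) = 2 · 16 · 18 = 576.

576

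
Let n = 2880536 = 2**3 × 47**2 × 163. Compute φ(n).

1400976

φ(2^3) = 2^2·(2−1) = 4·1 = 4.
φ(47^2) = 47^2 − 47^1 = 2209 − 47 = 2162.
φ(163) = 163 − 1 = 162.
Since φ is multiplicative, φ(2880536) = 4 · 2162 · 162 = 1400976.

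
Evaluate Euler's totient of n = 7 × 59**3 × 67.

79951608

φ(96322751) = 96322751 · (1 − 1/7) · (1 − 1/59) · (1 − 1/67)
       = 96322751 · 22968/27671 = 79951608.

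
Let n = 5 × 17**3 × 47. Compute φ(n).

φ(1154555) = 1154555 · (1 − 1/5) · (1 − 1/17) · (1 − 1/47)
       = 1154555 · 2944/3995 = 850816.

850816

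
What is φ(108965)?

108965 = 5 × 19 × 31 × 37.
φ(5) = 5 − 1 = 4.
φ(19) = 19 − 1 = 18.
φ(31) = 31 − 1 = 30.
φ(37) = 37 − 1 = 36.
Since φ is multiplicative, φ(108965) = 4 · 18 · 30 · 36 = 77760.

77760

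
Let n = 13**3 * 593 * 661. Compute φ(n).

792380160

φ(861164681) = 861164681 · (1 − 1/13) · (1 − 1/593) · (1 − 1/661)
       = 861164681 · 4688640/5095649 = 792380160.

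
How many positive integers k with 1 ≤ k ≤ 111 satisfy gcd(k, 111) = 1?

Factor 111: 111 = 3 · 37.
φ(111) = 111 · (1 − 1/3) · (1 − 1/37)
       = 111 · 72/111 = 72.

72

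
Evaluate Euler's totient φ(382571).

302400

Factor 382571: 382571 = 7 * 31 * 41 * 43.
φ(7) = 7 − 1 = 6.
φ(31) = 31 − 1 = 30.
φ(41) = 41 − 1 = 40.
φ(43) = 43 − 1 = 42.
Multiply: 6 · 30 · 40 · 42 = 302400.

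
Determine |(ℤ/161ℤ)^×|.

132

Prime factorization: 161 = 7 * 23.
φ(7) = 7 − 1 = 6.
φ(23) = 23 − 1 = 22.
Since φ is multiplicative, φ(161) = 6 · 22 = 132.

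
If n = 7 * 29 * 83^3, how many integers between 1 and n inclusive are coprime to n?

φ(116072761) = 116072761 · (1 − 1/7) · (1 − 1/29) · (1 − 1/83)
       = 116072761 · 13776/16849 = 94902864.

94902864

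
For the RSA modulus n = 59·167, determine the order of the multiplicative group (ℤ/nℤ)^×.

9628

φ(pq) = (p−1)(q−1) = 58 · 166 = 9628.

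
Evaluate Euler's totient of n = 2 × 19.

φ(2) = 2 − 1 = 1.
φ(19) = 19 − 1 = 18.
φ(38) = 1 × 18 = 18.

18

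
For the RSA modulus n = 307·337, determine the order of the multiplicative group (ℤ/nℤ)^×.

102816

φ(103459) = 103459 · (1 − 1/307) · (1 − 1/337)
       = 103459 · 102816/103459 = 102816.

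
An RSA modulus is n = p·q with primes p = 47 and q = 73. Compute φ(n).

3312

φ(3431) = 3431 · (1 − 1/47) · (1 − 1/73)
       = 3431 · 3312/3431 = 3312.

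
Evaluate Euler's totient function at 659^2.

φ(434281) = 434281 · (1 − 1/659)
       = 434281 · 658/659 = 433622.

433622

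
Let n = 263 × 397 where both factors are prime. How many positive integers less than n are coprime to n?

For distinct primes, φ(pq) = (p−1)(q−1) = 262 × 396 = 103752.

103752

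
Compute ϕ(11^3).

1210

φ(1331) = 1331 · (1 − 1/11)
       = 1331 · 10/11 = 1210.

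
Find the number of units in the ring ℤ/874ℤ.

Prime factorization: 874 = 2 × 19 × 23.
φ(874) = 874 · (1 − 1/2) · (1 − 1/19) · (1 − 1/23)
       = 874 · 396/874 = 396.

396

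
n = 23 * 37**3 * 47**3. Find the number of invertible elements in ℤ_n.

110174776272

φ(120955767637) = 120955767637 · (1 − 1/23) · (1 − 1/37) · (1 − 1/47)
       = 120955767637 · 36432/39997 = 110174776272.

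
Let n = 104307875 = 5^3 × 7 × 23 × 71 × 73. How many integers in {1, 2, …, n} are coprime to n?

66528000

φ(104307875) = 104307875 · (1 − 1/5) · (1 − 1/7) · (1 − 1/23) · (1 − 1/71) · (1 − 1/73)
       = 104307875 · 2661120/4172315 = 66528000.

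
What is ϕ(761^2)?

φ(579121) = 579121 · (1 − 1/761)
       = 579121 · 760/761 = 578360.

578360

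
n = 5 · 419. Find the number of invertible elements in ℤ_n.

φ(2095) = 2095 · (1 − 1/5) · (1 − 1/419)
       = 2095 · 1672/2095 = 1672.

1672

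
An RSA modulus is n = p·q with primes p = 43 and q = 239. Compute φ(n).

9996

φ(pq) = (p−1)(q−1) = 42 · 238 = 9996.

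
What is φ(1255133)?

1255133 = 11^3 × 23 × 41.
φ(11^3) = 11^2·(11−1) = 121·10 = 1210.
φ(23) = 23 − 1 = 22.
φ(41) = 41 − 1 = 40.
Since φ is multiplicative, φ(1255133) = 1210 · 22 · 40 = 1064800.

1064800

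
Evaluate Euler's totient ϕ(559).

504

Factor 559: 559 = 13 × 43.
φ(13) = 13 − 1 = 12.
φ(43) = 43 − 1 = 42.
φ(559) = 12 × 42 = 504.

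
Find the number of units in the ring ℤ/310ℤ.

120

Prime factorization: 310 = 2 · 5 · 31.
φ(310) = 310 · (1 − 1/2) · (1 − 1/5) · (1 − 1/31)
       = 310 · 120/310 = 120.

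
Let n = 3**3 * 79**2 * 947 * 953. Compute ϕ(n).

99890062272

φ(152076050937) = 152076050937 · (1 − 1/3) · (1 − 1/79) · (1 − 1/947) · (1 − 1/953)
       = 152076050937 · 140492352/213890367 = 99890062272.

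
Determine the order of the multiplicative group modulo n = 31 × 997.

29880

φ(31) = 31 − 1 = 30.
φ(997) = 997 − 1 = 996.
Since φ is multiplicative, φ(30907) = 30 · 996 = 29880.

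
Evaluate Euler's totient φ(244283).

199584

244283 = 13 × 19 × 23 × 43.
φ(244283) = 244283 · (1 − 1/13) · (1 − 1/19) · (1 − 1/23) · (1 − 1/43)
       = 244283 · 199584/244283 = 199584.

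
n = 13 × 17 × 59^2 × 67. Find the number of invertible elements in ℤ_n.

φ(51543167) = 51543167 · (1 − 1/13) · (1 − 1/17) · (1 − 1/59) · (1 − 1/67)
       = 51543167 · 734976/873613 = 43363584.

43363584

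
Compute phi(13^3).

φ(2197) = 2197 · (1 − 1/13)
       = 2197 · 12/13 = 2028.

2028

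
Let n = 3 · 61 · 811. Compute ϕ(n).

97200

φ(148413) = 148413 · (1 − 1/3) · (1 − 1/61) · (1 − 1/811)
       = 148413 · 97200/148413 = 97200.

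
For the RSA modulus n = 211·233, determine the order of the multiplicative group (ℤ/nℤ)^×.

48720

φ(211) = 211 − 1 = 210.
φ(233) = 233 − 1 = 232.
φ(49163) = 210 × 232 = 48720.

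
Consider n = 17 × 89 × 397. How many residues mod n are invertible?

557568

φ(17) = 17 − 1 = 16.
φ(89) = 89 − 1 = 88.
φ(397) = 397 − 1 = 396.
Multiply: 16 · 88 · 396 = 557568.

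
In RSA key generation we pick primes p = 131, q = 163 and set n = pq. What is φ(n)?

21060

φ(n) = (p − 1)(q − 1) = (131−1)(163−1) = 130·162 = 21060.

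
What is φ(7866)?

2376

First factor: 7866 = 2 × 3^2 × 19 × 23.
φ(7866) = 7866 · (1 − 1/2) · (1 − 1/3) · (1 − 1/19) · (1 − 1/23)
       = 7866 · 792/2622 = 2376.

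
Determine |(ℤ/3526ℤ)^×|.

3526 = 2 · 41 · 43.
φ(2) = 2 − 1 = 1.
φ(41) = 41 − 1 = 40.
φ(43) = 43 − 1 = 42.
φ(3526) = 1 × 40 × 42 = 1680.

1680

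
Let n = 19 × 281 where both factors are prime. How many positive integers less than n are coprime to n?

5040

φ(19) = 19 − 1 = 18.
φ(281) = 281 − 1 = 280.
Since φ is multiplicative, φ(5339) = 18 · 280 = 5040.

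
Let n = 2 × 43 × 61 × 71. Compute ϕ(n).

176400

φ(2) = 2 − 1 = 1.
φ(43) = 43 − 1 = 42.
φ(61) = 61 − 1 = 60.
φ(71) = 71 − 1 = 70.
φ(372466) = 1 × 42 × 60 × 70 = 176400.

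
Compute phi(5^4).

φ(625) = 625 · (1 − 1/5)
       = 625 · 4/5 = 500.

500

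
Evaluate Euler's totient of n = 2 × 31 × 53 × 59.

φ(193874) = 193874 · (1 − 1/2) · (1 − 1/31) · (1 − 1/53) · (1 − 1/59)
       = 193874 · 90480/193874 = 90480.

90480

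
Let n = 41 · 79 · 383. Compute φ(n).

φ(1240537) = 1240537 · (1 − 1/41) · (1 − 1/79) · (1 − 1/383)
       = 1240537 · 1191840/1240537 = 1191840.

1191840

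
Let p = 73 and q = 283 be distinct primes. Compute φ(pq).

20304

φ(n) = (p − 1)(q − 1) = (73−1)(283−1) = 72·282 = 20304.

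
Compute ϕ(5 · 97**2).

φ(5) = 5 − 1 = 4.
φ(97^2) = 97^2 − 97^1 = 9409 − 97 = 9312.
Multiply: 4 · 9312 = 37248.

37248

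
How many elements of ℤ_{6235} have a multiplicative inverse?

4704

First factor: 6235 = 5 · 29 · 43.
φ(5) = 5 − 1 = 4.
φ(29) = 29 − 1 = 28.
φ(43) = 43 − 1 = 42.
Since φ is multiplicative, φ(6235) = 4 · 28 · 42 = 4704.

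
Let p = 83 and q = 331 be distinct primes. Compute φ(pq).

27060

φ(83) = 83 − 1 = 82.
φ(331) = 331 − 1 = 330.
Multiply: 82 · 330 = 27060.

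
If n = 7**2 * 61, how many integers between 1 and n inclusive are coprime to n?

φ(7^2) = 7^1·(7−1) = 7·6 = 42.
φ(61) = 61 − 1 = 60.
φ(2989) = 42 × 60 = 2520.

2520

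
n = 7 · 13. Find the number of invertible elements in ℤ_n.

72

φ(7) = 7 − 1 = 6.
φ(13) = 13 − 1 = 12.
Since φ is multiplicative, φ(91) = 6 · 12 = 72.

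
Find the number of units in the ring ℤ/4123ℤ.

3240

First factor: 4123 = 7 * 19 * 31.
φ(7) = 7 − 1 = 6.
φ(19) = 19 − 1 = 18.
φ(31) = 31 − 1 = 30.
Multiply: 6 · 18 · 30 = 3240.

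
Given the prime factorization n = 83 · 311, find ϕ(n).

25420

φ(25813) = 25813 · (1 − 1/83) · (1 − 1/311)
       = 25813 · 25420/25813 = 25420.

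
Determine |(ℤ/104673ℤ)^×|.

63360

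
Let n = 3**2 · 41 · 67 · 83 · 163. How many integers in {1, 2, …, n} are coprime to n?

φ(3^2) = 3^1·(3−1) = 3·2 = 6.
φ(41) = 41 − 1 = 40.
φ(67) = 67 − 1 = 66.
φ(83) = 83 − 1 = 82.
φ(163) = 163 − 1 = 162.
Since φ is multiplicative, φ(334477467) = 6 · 40 · 66 · 82 · 162 = 210418560.

210418560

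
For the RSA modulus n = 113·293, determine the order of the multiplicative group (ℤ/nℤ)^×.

32704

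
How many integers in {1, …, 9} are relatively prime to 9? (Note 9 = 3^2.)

6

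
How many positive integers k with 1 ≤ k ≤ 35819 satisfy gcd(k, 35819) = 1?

28224

Factor 35819: 35819 = 7**2 * 17 * 43.
φ(35819) = 35819 · (1 − 1/7) · (1 − 1/17) · (1 − 1/43)
       = 35819 · 4032/5117 = 28224.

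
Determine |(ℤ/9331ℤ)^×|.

Factor 9331: 9331 = 7 · 31 · 43.
φ(9331) = 9331 · (1 − 1/7) · (1 − 1/31) · (1 − 1/43)
       = 9331 · 7560/9331 = 7560.

7560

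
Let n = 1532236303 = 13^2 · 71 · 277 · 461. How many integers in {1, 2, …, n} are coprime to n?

1386403200

φ(13^2) = 13^1·(13−1) = 13·12 = 156.
φ(71) = 71 − 1 = 70.
φ(277) = 277 − 1 = 276.
φ(461) = 461 − 1 = 460.
Since φ is multiplicative, φ(1532236303) = 156 · 70 · 276 · 460 = 1386403200.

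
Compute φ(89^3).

φ(89^3) = 89^3 − 89^2 = 704969 − 7921 = 697048.

697048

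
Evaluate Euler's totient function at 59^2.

φ(3481) = 3481 · (1 − 1/59)
       = 3481 · 58/59 = 3422.

3422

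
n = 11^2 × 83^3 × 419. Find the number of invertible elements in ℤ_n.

25974010040

φ(11^2) = 11^1·(11−1) = 11·10 = 110.
φ(83^3) = 83^2·(83−1) = 6889·82 = 564898.
φ(419) = 419 − 1 = 418.
φ(28989029113) = 110 × 564898 × 418 = 25974010040.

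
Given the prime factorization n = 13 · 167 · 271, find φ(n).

537840

φ(13) = 13 − 1 = 12.
φ(167) = 167 − 1 = 166.
φ(271) = 271 − 1 = 270.
φ(588341) = 12 × 166 × 270 = 537840.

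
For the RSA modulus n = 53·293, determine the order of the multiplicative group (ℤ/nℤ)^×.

φ(53) = 53 − 1 = 52.
φ(293) = 293 − 1 = 292.
φ(15529) = 52 × 292 = 15184.

15184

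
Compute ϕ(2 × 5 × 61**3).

φ(2) = 2 − 1 = 1.
φ(5) = 5 − 1 = 4.
φ(61^3) = 61^2·(61−1) = 3721·60 = 223260.
φ(2269810) = 1 × 4 × 223260 = 893040.

893040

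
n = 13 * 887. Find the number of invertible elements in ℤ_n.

φ(11531) = 11531 · (1 − 1/13) · (1 − 1/887)
       = 11531 · 10632/11531 = 10632.

10632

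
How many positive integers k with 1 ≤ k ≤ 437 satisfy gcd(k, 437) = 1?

Prime factorization: 437 = 19 * 23.
φ(437) = 437 · (1 − 1/19) · (1 − 1/23)
       = 437 · 396/437 = 396.

396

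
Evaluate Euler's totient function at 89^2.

7832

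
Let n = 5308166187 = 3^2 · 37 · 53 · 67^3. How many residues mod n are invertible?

φ(3^2) = 3^1·(3−1) = 3·2 = 6.
φ(37) = 37 − 1 = 36.
φ(53) = 53 − 1 = 52.
φ(67^3) = 67^2·(67−1) = 4489·66 = 296274.
Since φ is multiplicative, φ(5308166187) = 6 · 36 · 52 · 296274 = 3327749568.

3327749568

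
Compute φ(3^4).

54

φ(3^4) = 3^3·(3−1) = 27·2 = 54.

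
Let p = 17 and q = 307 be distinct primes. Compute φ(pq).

4896

φ(17) = 17 − 1 = 16.
φ(307) = 307 − 1 = 306.
φ(5219) = 16 × 306 = 4896.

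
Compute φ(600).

160

Factor 600: 600 = 2**3 * 3 * 5**2.
φ(2^3) = 2^2·(2−1) = 4·1 = 4.
φ(3) = 3 − 1 = 2.
φ(5^2) = 5^2 − 5^1 = 25 − 5 = 20.
Since φ is multiplicative, φ(600) = 4 · 2 · 20 = 160.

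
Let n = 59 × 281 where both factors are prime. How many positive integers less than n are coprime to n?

16240

φ(59) = 59 − 1 = 58.
φ(281) = 281 − 1 = 280.
φ(16579) = 58 × 280 = 16240.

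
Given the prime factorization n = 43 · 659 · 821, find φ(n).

22661520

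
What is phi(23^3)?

11638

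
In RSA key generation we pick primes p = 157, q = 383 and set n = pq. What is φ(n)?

φ(157) = 157 − 1 = 156.
φ(383) = 383 − 1 = 382.
Since φ is multiplicative, φ(60131) = 156 · 382 = 59592.

59592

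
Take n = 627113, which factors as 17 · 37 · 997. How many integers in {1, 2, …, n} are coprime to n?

φ(627113) = 627113 · (1 − 1/17) · (1 − 1/37) · (1 − 1/997)
       = 627113 · 573696/627113 = 573696.

573696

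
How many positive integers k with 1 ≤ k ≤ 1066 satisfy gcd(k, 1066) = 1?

480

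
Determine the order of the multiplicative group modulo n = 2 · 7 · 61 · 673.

φ(574742) = 574742 · (1 − 1/2) · (1 − 1/7) · (1 − 1/61) · (1 − 1/673)
       = 574742 · 241920/574742 = 241920.

241920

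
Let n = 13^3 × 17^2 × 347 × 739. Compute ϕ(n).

140854042368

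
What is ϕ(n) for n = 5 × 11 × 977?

φ(5) = 5 − 1 = 4.
φ(11) = 11 − 1 = 10.
φ(977) = 977 − 1 = 976.
Since φ is multiplicative, φ(53735) = 4 · 10 · 976 = 39040.

39040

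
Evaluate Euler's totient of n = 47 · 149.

φ(47) = 47 − 1 = 46.
φ(149) = 149 − 1 = 148.
φ(7003) = 46 × 148 = 6808.

6808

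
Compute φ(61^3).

223260

φ(226981) = 226981 · (1 − 1/61)
       = 226981 · 60/61 = 223260.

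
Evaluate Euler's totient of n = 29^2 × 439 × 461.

163601760

φ(29^2) = 29^1·(29−1) = 29·28 = 812.
φ(439) = 439 − 1 = 438.
φ(461) = 461 − 1 = 460.
Since φ is multiplicative, φ(170200739) = 812 · 438 · 460 = 163601760.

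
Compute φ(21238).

8640

Factor 21238: 21238 = 2 × 7 × 37 × 41.
φ(2) = 2 − 1 = 1.
φ(7) = 7 − 1 = 6.
φ(37) = 37 − 1 = 36.
φ(41) = 41 − 1 = 40.
Multiply: 1 · 6 · 36 · 40 = 8640.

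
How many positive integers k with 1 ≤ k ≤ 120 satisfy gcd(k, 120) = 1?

32

First factor: 120 = 2^3 × 3 × 5.
φ(120) = 120 · (1 − 1/2) · (1 − 1/3) · (1 − 1/5)
       = 120 · 8/30 = 32.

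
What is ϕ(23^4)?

φ(23^4) = 23^3·(23−1) = 12167·22 = 267674.

267674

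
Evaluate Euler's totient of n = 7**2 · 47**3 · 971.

4139754360

φ(7^2) = 7^2 − 7^1 = 49 − 7 = 42.
φ(47^3) = 47^2·(47−1) = 2209·46 = 101614.
φ(971) = 971 − 1 = 970.
Multiply: 42 · 101614 · 970 = 4139754360.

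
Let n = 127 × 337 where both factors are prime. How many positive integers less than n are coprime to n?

42336

For distinct primes, φ(pq) = (p−1)(q−1) = 126 × 336 = 42336.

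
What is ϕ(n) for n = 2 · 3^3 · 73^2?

φ(287766) = 287766 · (1 − 1/2) · (1 − 1/3) · (1 − 1/73)
       = 287766 · 144/438 = 94608.

94608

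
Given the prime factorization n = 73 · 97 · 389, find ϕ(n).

2681856

φ(73) = 73 − 1 = 72.
φ(97) = 97 − 1 = 96.
φ(389) = 389 − 1 = 388.
Multiply: 72 · 96 · 388 = 2681856.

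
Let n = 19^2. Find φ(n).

342

φ(361) = 361 · (1 − 1/19)
       = 361 · 18/19 = 342.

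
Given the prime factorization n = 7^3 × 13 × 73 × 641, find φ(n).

162570240

φ(208649987) = 208649987 · (1 − 1/7) · (1 − 1/13) · (1 − 1/73) · (1 − 1/641)
       = 208649987 · 3317760/4258163 = 162570240.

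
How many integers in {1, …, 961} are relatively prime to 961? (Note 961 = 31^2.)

φ(31^2) = 31^2 − 31^1 = 961 − 31 = 930.

930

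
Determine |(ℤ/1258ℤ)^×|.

Prime factorization: 1258 = 2 × 17 × 37.
φ(2) = 2 − 1 = 1.
φ(17) = 17 − 1 = 16.
φ(37) = 37 − 1 = 36.
φ(1258) = 1 × 16 × 36 = 576.

576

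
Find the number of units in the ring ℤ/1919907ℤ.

Factor 1919907: 1919907 = 3**2 · 11**2 · 41 · 43.
φ(1919907) = 1919907 · (1 − 1/3) · (1 − 1/11) · (1 − 1/41) · (1 − 1/43)
       = 1919907 · 33600/58179 = 1108800.

1108800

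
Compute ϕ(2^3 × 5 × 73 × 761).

φ(2^3) = 2^2·(2−1) = 4·1 = 4.
φ(5) = 5 − 1 = 4.
φ(73) = 73 − 1 = 72.
φ(761) = 761 − 1 = 760.
Multiply: 4 · 4 · 72 · 760 = 875520.

875520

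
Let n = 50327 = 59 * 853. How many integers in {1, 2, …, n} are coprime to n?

49416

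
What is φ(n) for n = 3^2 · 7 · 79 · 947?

φ(4713219) = 4713219 · (1 − 1/3) · (1 − 1/7) · (1 − 1/79) · (1 − 1/947)
       = 4713219 · 885456/1571073 = 2656368.

2656368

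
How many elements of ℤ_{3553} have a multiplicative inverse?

3553 = 11 * 17 * 19.
φ(11) = 11 − 1 = 10.
φ(17) = 17 − 1 = 16.
φ(19) = 19 − 1 = 18.
φ(3553) = 10 × 16 × 18 = 2880.

2880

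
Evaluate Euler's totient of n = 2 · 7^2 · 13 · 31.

φ(39494) = 39494 · (1 − 1/2) · (1 − 1/7) · (1 − 1/13) · (1 − 1/31)
       = 39494 · 2160/5642 = 15120.

15120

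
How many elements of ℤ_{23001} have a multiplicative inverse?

12800

Factor 23001: 23001 = 3 × 11 × 17 × 41.
φ(23001) = 23001 · (1 − 1/3) · (1 − 1/11) · (1 − 1/17) · (1 − 1/41)
       = 23001 · 12800/23001 = 12800.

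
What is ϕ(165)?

Prime factorization: 165 = 3 · 5 · 11.
φ(165) = 165 · (1 − 1/3) · (1 − 1/5) · (1 − 1/11)
       = 165 · 80/165 = 80.

80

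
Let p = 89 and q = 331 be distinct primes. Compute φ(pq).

For distinct primes, φ(pq) = (p−1)(q−1) = 88 × 330 = 29040.

29040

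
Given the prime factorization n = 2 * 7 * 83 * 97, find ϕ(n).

φ(112714) = 112714 · (1 − 1/2) · (1 − 1/7) · (1 − 1/83) · (1 − 1/97)
       = 112714 · 47232/112714 = 47232.

47232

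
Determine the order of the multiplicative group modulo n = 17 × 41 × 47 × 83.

2414080

φ(2718997) = 2718997 · (1 − 1/17) · (1 − 1/41) · (1 − 1/47) · (1 − 1/83)
       = 2718997 · 2414080/2718997 = 2414080.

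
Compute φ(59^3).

φ(205379) = 205379 · (1 − 1/59)
       = 205379 · 58/59 = 201898.

201898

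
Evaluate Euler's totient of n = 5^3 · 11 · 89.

φ(122375) = 122375 · (1 − 1/5) · (1 − 1/11) · (1 − 1/89)
       = 122375 · 3520/4895 = 88000.

88000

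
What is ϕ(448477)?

448477 = 17 × 23 × 31 × 37.
φ(448477) = 448477 · (1 − 1/17) · (1 − 1/23) · (1 − 1/31) · (1 − 1/37)
       = 448477 · 380160/448477 = 380160.

380160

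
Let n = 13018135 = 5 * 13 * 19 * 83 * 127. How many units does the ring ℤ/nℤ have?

φ(5) = 5 − 1 = 4.
φ(13) = 13 − 1 = 12.
φ(19) = 19 − 1 = 18.
φ(83) = 83 − 1 = 82.
φ(127) = 127 − 1 = 126.
Since φ is multiplicative, φ(13018135) = 4 · 12 · 18 · 82 · 126 = 8926848.

8926848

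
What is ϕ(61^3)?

φ(226981) = 226981 · (1 − 1/61)
       = 226981 · 60/61 = 223260.

223260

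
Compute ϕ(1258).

576

Factor 1258: 1258 = 2 × 17 × 37.
φ(2) = 2 − 1 = 1.
φ(17) = 17 − 1 = 16.
φ(37) = 37 − 1 = 36.
Multiply: 1 · 16 · 36 = 576.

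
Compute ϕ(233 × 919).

212976

φ(214127) = 214127 · (1 − 1/233) · (1 − 1/919)
       = 214127 · 212976/214127 = 212976.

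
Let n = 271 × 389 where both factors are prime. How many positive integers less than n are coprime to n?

φ(105419) = 105419 · (1 − 1/271) · (1 − 1/389)
       = 105419 · 104760/105419 = 104760.

104760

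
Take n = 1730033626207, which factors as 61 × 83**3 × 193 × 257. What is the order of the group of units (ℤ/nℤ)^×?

φ(61) = 61 − 1 = 60.
φ(83^3) = 83^2·(83−1) = 6889·82 = 564898.
φ(193) = 193 − 1 = 192.
φ(257) = 257 − 1 = 256.
Since φ is multiplicative, φ(1730033626207) = 60 · 564898 · 192 · 256 = 1665951989760.

1665951989760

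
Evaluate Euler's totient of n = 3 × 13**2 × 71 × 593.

φ(3) = 3 − 1 = 2.
φ(13^2) = 13^1·(13−1) = 13·12 = 156.
φ(71) = 71 − 1 = 70.
φ(593) = 593 − 1 = 592.
φ(21346221) = 2 × 156 × 70 × 592 = 12929280.

12929280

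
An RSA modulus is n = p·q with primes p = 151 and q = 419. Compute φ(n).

62700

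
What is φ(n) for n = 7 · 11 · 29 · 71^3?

592821600

φ(799215263) = 799215263 · (1 − 1/7) · (1 − 1/11) · (1 − 1/29) · (1 − 1/71)
       = 799215263 · 117600/158543 = 592821600.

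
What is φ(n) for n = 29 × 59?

φ(29) = 29 − 1 = 28.
φ(59) = 59 − 1 = 58.
Since φ is multiplicative, φ(1711) = 28 · 58 = 1624.

1624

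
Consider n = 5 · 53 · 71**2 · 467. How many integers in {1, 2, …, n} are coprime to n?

φ(623848955) = 623848955 · (1 − 1/5) · (1 − 1/53) · (1 − 1/71) · (1 − 1/467)
       = 623848955 · 6784960/8786605 = 481732160.

481732160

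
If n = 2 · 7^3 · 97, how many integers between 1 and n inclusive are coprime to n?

28224

φ(66542) = 66542 · (1 − 1/2) · (1 − 1/7) · (1 − 1/97)
       = 66542 · 576/1358 = 28224.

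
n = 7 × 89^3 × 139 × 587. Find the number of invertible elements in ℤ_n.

φ(7) = 7 − 1 = 6.
φ(89^3) = 89^3 − 89^2 = 704969 − 7921 = 697048.
φ(139) = 139 − 1 = 138.
φ(587) = 587 − 1 = 586.
Since φ is multiplicative, φ(402643749319) = 6 · 697048 · 138 · 586 = 338213265984.

338213265984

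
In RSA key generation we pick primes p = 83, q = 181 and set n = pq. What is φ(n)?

14760

For distinct primes, φ(pq) = (p−1)(q−1) = 82 × 180 = 14760.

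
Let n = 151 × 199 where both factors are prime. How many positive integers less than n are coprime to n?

29700

φ(n) = (p − 1)(q − 1) = (151−1)(199−1) = 150·198 = 29700.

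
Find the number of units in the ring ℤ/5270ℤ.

Factor 5270: 5270 = 2 · 5 · 17 · 31.
φ(5270) = 5270 · (1 − 1/2) · (1 − 1/5) · (1 − 1/17) · (1 − 1/31)
       = 5270 · 1920/5270 = 1920.

1920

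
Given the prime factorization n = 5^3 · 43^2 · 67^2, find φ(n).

798613200

φ(1037520125) = 1037520125 · (1 − 1/5) · (1 − 1/43) · (1 − 1/67)
       = 1037520125 · 11088/14405 = 798613200.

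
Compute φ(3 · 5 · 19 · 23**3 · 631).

φ(2188052445) = 2188052445 · (1 − 1/3) · (1 − 1/5) · (1 − 1/19) · (1 − 1/23) · (1 − 1/631)
       = 2188052445 · 1995840/4136205 = 1055799360.

1055799360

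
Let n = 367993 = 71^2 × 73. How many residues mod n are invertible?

φ(367993) = 367993 · (1 − 1/71) · (1 − 1/73)
       = 367993 · 5040/5183 = 357840.

357840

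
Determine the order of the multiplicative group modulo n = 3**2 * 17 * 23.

2112

φ(3^2) = 3^1·(3−1) = 3·2 = 6.
φ(17) = 17 − 1 = 16.
φ(23) = 23 − 1 = 22.
φ(3519) = 6 × 16 × 22 = 2112.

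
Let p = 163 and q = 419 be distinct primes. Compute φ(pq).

φ(68297) = 68297 · (1 − 1/163) · (1 − 1/419)
       = 68297 · 67716/68297 = 67716.

67716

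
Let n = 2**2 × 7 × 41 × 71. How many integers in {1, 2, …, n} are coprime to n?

33600

φ(81508) = 81508 · (1 − 1/2) · (1 − 1/7) · (1 − 1/41) · (1 − 1/71)
       = 81508 · 16800/40754 = 33600.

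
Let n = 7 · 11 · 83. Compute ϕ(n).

4920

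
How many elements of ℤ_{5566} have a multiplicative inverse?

Prime factorization: 5566 = 2 · 11^2 · 23.
φ(2) = 2 − 1 = 1.
φ(11^2) = 11^1·(11−1) = 11·10 = 110.
φ(23) = 23 − 1 = 22.
φ(5566) = 1 × 110 × 22 = 2420.

2420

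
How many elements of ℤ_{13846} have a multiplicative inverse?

Factor 13846: 13846 = 2 × 7 × 23 × 43.
φ(2) = 2 − 1 = 1.
φ(7) = 7 − 1 = 6.
φ(23) = 23 − 1 = 22.
φ(43) = 43 − 1 = 42.
φ(13846) = 1 × 6 × 22 × 42 = 5544.

5544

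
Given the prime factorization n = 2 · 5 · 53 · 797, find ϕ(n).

165568

φ(422410) = 422410 · (1 − 1/2) · (1 − 1/5) · (1 − 1/53) · (1 − 1/797)
       = 422410 · 165568/422410 = 165568.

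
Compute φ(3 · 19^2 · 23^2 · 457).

157823424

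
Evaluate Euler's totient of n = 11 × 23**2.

5060

φ(11) = 11 − 1 = 10.
φ(23^2) = 23^1·(23−1) = 23·22 = 506.
φ(5819) = 10 × 506 = 5060.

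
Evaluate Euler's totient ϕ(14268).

4480

Factor 14268: 14268 = 2^2 × 3 × 29 × 41.
φ(2^2) = 2^1·(2−1) = 2·1 = 2.
φ(3) = 3 − 1 = 2.
φ(29) = 29 − 1 = 28.
φ(41) = 41 − 1 = 40.
φ(14268) = 2 × 2 × 28 × 40 = 4480.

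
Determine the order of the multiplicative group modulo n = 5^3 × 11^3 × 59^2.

414062000

φ(5^3) = 5^3 − 5^2 = 125 − 25 = 100.
φ(11^3) = 11^3 − 11^2 = 1331 − 121 = 1210.
φ(59^2) = 59^2 − 59^1 = 3481 − 59 = 3422.
Since φ is multiplicative, φ(579151375) = 100 · 1210 · 3422 = 414062000.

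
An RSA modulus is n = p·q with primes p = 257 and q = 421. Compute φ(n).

107520

φ(pq) = (p−1)(q−1) = 256 · 420 = 107520.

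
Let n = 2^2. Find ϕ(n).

φ(2^2) = 2^2 − 2^1 = 4 − 2 = 2.

2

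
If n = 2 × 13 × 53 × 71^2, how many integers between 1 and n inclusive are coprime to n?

φ(2) = 2 − 1 = 1.
φ(13) = 13 − 1 = 12.
φ(53) = 53 − 1 = 52.
φ(71^2) = 71^2 − 71^1 = 5041 − 71 = 4970.
φ(6946498) = 1 × 12 × 52 × 4970 = 3101280.

3101280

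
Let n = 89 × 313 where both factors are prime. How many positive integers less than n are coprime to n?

φ(n) = (p − 1)(q − 1) = (89−1)(313−1) = 88·312 = 27456.

27456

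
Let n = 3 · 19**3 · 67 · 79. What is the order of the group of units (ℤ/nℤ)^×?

66903408

φ(3) = 3 − 1 = 2.
φ(19^3) = 19^3 − 19^2 = 6859 − 361 = 6498.
φ(67) = 67 − 1 = 66.
φ(79) = 79 − 1 = 78.
φ(108914061) = 2 × 6498 × 66 × 78 = 66903408.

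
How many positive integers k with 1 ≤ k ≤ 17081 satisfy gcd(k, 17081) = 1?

15120

Factor 17081: 17081 = 19 · 29 · 31.
φ(19) = 19 − 1 = 18.
φ(29) = 29 − 1 = 28.
φ(31) = 31 − 1 = 30.
Since φ is multiplicative, φ(17081) = 18 · 28 · 30 = 15120.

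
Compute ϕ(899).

899 = 29 · 31.
φ(899) = 899 · (1 − 1/29) · (1 − 1/31)
       = 899 · 840/899 = 840.

840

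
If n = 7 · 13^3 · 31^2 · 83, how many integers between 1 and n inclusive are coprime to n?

927931680

φ(1226675177) = 1226675177 · (1 − 1/7) · (1 − 1/13) · (1 − 1/31) · (1 − 1/83)
       = 1226675177 · 177120/234143 = 927931680.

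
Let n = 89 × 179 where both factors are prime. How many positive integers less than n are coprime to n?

φ(89) = 89 − 1 = 88.
φ(179) = 179 − 1 = 178.
Multiply: 88 · 178 = 15664.

15664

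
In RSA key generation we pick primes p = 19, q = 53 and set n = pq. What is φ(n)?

936

For distinct primes, φ(pq) = (p−1)(q−1) = 18 × 52 = 936.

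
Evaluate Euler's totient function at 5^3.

φ(125) = 125 · (1 − 1/5)
       = 125 · 4/5 = 100.

100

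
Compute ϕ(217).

180

Factor 217: 217 = 7 · 31.
φ(7) = 7 − 1 = 6.
φ(31) = 31 − 1 = 30.
φ(217) = 6 × 30 = 180.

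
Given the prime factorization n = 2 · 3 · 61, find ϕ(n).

φ(2) = 2 − 1 = 1.
φ(3) = 3 − 1 = 2.
φ(61) = 61 − 1 = 60.
φ(366) = 1 × 2 × 60 = 120.

120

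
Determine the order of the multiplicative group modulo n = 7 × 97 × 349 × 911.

φ(7) = 7 − 1 = 6.
φ(97) = 97 − 1 = 96.
φ(349) = 349 − 1 = 348.
φ(911) = 911 − 1 = 910.
Since φ is multiplicative, φ(215880581) = 6 · 96 · 348 · 910 = 182407680.

182407680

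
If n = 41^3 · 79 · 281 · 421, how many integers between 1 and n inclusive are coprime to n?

φ(644120434459) = 644120434459 · (1 − 1/41) · (1 − 1/79) · (1 − 1/281) · (1 − 1/421)
       = 644120434459 · 366912000/383176939 = 616779072000.

616779072000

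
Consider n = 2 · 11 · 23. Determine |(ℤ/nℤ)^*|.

220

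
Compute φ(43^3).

φ(79507) = 79507 · (1 − 1/43)
       = 79507 · 42/43 = 77658.

77658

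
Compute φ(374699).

311040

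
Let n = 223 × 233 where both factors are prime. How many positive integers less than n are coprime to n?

φ(pq) = (p−1)(q−1) = 222 · 232 = 51504.

51504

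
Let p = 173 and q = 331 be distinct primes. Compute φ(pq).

56760

φ(pq) = (p−1)(q−1) = 172 · 330 = 56760.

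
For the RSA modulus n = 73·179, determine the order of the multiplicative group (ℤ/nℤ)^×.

φ(pq) = (p−1)(q−1) = 72 · 178 = 12816.

12816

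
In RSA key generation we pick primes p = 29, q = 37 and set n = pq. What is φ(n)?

1008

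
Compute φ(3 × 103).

204

φ(309) = 309 · (1 − 1/3) · (1 − 1/103)
       = 309 · 204/309 = 204.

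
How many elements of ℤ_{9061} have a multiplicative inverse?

Prime factorization: 9061 = 13 · 17 · 41.
φ(13) = 13 − 1 = 12.
φ(17) = 17 − 1 = 16.
φ(41) = 41 − 1 = 40.
Multiply: 12 · 16 · 40 = 7680.

7680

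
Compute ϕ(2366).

936

Factor 2366: 2366 = 2 · 7 · 13**2.
φ(2) = 2 − 1 = 1.
φ(7) = 7 − 1 = 6.
φ(13^2) = 13^1·(13−1) = 13·12 = 156.
Since φ is multiplicative, φ(2366) = 1 · 6 · 156 = 936.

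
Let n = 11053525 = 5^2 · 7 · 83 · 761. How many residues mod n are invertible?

7478400

φ(11053525) = 11053525 · (1 − 1/5) · (1 − 1/7) · (1 − 1/83) · (1 − 1/761)
       = 11053525 · 1495680/2210705 = 7478400.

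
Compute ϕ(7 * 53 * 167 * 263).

13569504

φ(16294691) = 16294691 · (1 − 1/7) · (1 − 1/53) · (1 − 1/167) · (1 − 1/263)
       = 16294691 · 13569504/16294691 = 13569504.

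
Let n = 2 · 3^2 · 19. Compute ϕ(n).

108

φ(2) = 2 − 1 = 1.
φ(3^2) = 3^1·(3−1) = 3·2 = 6.
φ(19) = 19 − 1 = 18.
φ(342) = 1 × 6 × 18 = 108.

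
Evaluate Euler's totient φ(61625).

Prime factorization: 61625 = 5**3 * 17 * 29.
φ(61625) = 61625 · (1 − 1/5) · (1 − 1/17) · (1 − 1/29)
       = 61625 · 1792/2465 = 44800.

44800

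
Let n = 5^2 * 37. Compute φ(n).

720

φ(925) = 925 · (1 − 1/5) · (1 − 1/37)
       = 925 · 144/185 = 720.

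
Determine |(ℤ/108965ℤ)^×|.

77760

First factor: 108965 = 5 × 19 × 31 × 37.
φ(5) = 5 − 1 = 4.
φ(19) = 19 − 1 = 18.
φ(31) = 31 − 1 = 30.
φ(37) = 37 − 1 = 36.
Multiply: 4 · 18 · 30 · 36 = 77760.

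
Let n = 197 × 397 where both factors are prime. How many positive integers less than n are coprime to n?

φ(197) = 197 − 1 = 196.
φ(397) = 397 − 1 = 396.
Multiply: 196 · 396 = 77616.

77616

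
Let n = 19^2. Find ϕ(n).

342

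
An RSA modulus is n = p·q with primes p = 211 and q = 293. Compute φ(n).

For distinct primes, φ(pq) = (p−1)(q−1) = 210 × 292 = 61320.

61320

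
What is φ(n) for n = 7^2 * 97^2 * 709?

276901632

φ(326878069) = 326878069 · (1 − 1/7) · (1 − 1/97) · (1 − 1/709)
       = 326878069 · 407808/481411 = 276901632.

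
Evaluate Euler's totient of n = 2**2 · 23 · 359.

φ(33028) = 33028 · (1 − 1/2) · (1 − 1/23) · (1 − 1/359)
       = 33028 · 7876/16514 = 15752.

15752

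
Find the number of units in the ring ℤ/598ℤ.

264

Prime factorization: 598 = 2 × 13 × 23.
φ(2) = 2 − 1 = 1.
φ(13) = 13 − 1 = 12.
φ(23) = 23 − 1 = 22.
Since φ is multiplicative, φ(598) = 1 · 12 · 22 = 264.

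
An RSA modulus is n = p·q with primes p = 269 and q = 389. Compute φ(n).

103984

For distinct primes, φ(pq) = (p−1)(q−1) = 268 × 388 = 103984.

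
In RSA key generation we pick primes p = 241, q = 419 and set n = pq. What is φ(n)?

φ(241) = 241 − 1 = 240.
φ(419) = 419 − 1 = 418.
φ(100979) = 240 × 418 = 100320.

100320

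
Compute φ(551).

504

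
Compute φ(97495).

First factor: 97495 = 5 * 17 * 31 * 37.
φ(5) = 5 − 1 = 4.
φ(17) = 17 − 1 = 16.
φ(31) = 31 − 1 = 30.
φ(37) = 37 − 1 = 36.
Multiply: 4 · 16 · 30 · 36 = 69120.

69120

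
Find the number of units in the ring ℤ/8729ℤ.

Factor 8729: 8729 = 7 * 29 * 43.
φ(7) = 7 − 1 = 6.
φ(29) = 29 − 1 = 28.
φ(43) = 43 − 1 = 42.
Multiply: 6 · 28 · 42 = 7056.

7056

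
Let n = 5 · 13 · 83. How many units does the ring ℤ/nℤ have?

3936

φ(5395) = 5395 · (1 − 1/5) · (1 − 1/13) · (1 − 1/83)
       = 5395 · 3936/5395 = 3936.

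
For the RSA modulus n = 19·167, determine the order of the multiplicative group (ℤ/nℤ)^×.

2988

For distinct primes, φ(pq) = (p−1)(q−1) = 18 × 166 = 2988.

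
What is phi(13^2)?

φ(169) = 169 · (1 − 1/13)
       = 169 · 12/13 = 156.

156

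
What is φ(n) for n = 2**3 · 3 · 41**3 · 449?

φ(2^3) = 2^2·(2−1) = 4·1 = 4.
φ(3) = 3 − 1 = 2.
φ(41^3) = 41^3 − 41^2 = 68921 − 1681 = 67240.
φ(449) = 449 − 1 = 448.
Multiply: 4 · 2 · 67240 · 448 = 240988160.

240988160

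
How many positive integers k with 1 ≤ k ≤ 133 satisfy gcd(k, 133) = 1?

Prime factorization: 133 = 7 * 19.
φ(7) = 7 − 1 = 6.
φ(19) = 19 − 1 = 18.
Since φ is multiplicative, φ(133) = 6 · 18 = 108.

108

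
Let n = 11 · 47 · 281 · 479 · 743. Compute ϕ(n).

φ(11) = 11 − 1 = 10.
φ(47) = 47 − 1 = 46.
φ(281) = 281 − 1 = 280.
φ(479) = 479 − 1 = 478.
φ(743) = 743 − 1 = 742.
Multiply: 10 · 46 · 280 · 478 · 742 = 45682268800.

45682268800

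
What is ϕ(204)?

First factor: 204 = 2**2 · 3 · 17.
φ(204) = 204 · (1 − 1/2) · (1 − 1/3) · (1 − 1/17)
       = 204 · 32/102 = 64.

64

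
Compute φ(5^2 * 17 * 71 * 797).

17830400

φ(24049475) = 24049475 · (1 − 1/5) · (1 − 1/17) · (1 − 1/71) · (1 − 1/797)
       = 24049475 · 3566080/4809895 = 17830400.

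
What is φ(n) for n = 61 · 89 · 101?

528000

φ(61) = 61 − 1 = 60.
φ(89) = 89 − 1 = 88.
φ(101) = 101 − 1 = 100.
Since φ is multiplicative, φ(548329) = 60 · 88 · 100 = 528000.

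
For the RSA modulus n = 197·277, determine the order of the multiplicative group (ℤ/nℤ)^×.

54096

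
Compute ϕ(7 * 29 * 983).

φ(7) = 7 − 1 = 6.
φ(29) = 29 − 1 = 28.
φ(983) = 983 − 1 = 982.
Since φ is multiplicative, φ(199549) = 6 · 28 · 982 = 164976.

164976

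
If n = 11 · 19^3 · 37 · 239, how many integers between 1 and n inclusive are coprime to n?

φ(667195507) = 667195507 · (1 − 1/11) · (1 − 1/19) · (1 − 1/37) · (1 − 1/239)
       = 667195507 · 1542240/1848187 = 556748640.

556748640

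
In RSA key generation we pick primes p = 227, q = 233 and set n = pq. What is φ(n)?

52432

φ(pq) = (p−1)(q−1) = 226 · 232 = 52432.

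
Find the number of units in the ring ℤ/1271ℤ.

1200

First factor: 1271 = 31 · 41.
φ(31) = 31 − 1 = 30.
φ(41) = 41 − 1 = 40.
φ(1271) = 30 × 40 = 1200.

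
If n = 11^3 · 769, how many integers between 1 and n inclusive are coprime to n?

929280

φ(11^3) = 11^2·(11−1) = 121·10 = 1210.
φ(769) = 769 − 1 = 768.
φ(1023539) = 1210 × 768 = 929280.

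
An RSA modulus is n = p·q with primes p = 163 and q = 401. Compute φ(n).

64800

φ(65363) = 65363 · (1 − 1/163) · (1 − 1/401)
       = 65363 · 64800/65363 = 64800.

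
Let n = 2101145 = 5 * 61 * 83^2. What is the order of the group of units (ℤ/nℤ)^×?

1633440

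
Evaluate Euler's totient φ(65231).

65231 = 37 · 41 · 43.
φ(65231) = 65231 · (1 − 1/37) · (1 − 1/41) · (1 − 1/43)
       = 65231 · 60480/65231 = 60480.

60480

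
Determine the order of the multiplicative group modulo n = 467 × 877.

φ(467) = 467 − 1 = 466.
φ(877) = 877 − 1 = 876.
Multiply: 466 · 876 = 408216.

408216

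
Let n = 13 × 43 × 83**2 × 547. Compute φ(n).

1872902304

φ(2106470197) = 2106470197 · (1 − 1/13) · (1 − 1/43) · (1 − 1/83) · (1 − 1/547)
       = 2106470197 · 22565088/25379159 = 1872902304.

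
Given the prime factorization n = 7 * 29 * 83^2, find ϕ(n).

1143408

φ(1398467) = 1398467 · (1 − 1/7) · (1 − 1/29) · (1 − 1/83)
       = 1398467 · 13776/16849 = 1143408.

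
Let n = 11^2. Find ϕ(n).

φ(121) = 121 · (1 − 1/11)
       = 121 · 10/11 = 110.

110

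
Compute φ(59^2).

3422

φ(3481) = 3481 · (1 − 1/59)
       = 3481 · 58/59 = 3422.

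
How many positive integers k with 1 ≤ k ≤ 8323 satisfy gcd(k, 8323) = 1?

6720

First factor: 8323 = 7 × 29 × 41.
φ(7) = 7 − 1 = 6.
φ(29) = 29 − 1 = 28.
φ(41) = 41 − 1 = 40.
φ(8323) = 6 × 28 × 40 = 6720.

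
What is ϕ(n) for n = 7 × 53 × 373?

116064

φ(138383) = 138383 · (1 − 1/7) · (1 − 1/53) · (1 − 1/373)
       = 138383 · 116064/138383 = 116064.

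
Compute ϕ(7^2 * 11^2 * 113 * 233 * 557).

66745620480

φ(86950285037) = 86950285037 · (1 − 1/7) · (1 − 1/11) · (1 − 1/113) · (1 − 1/233) · (1 − 1/557)
       = 86950285037 · 866826240/1129224481 = 66745620480.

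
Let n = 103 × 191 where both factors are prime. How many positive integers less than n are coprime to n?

19380

φ(pq) = (p−1)(q−1) = 102 · 190 = 19380.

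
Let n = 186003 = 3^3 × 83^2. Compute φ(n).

122508

φ(186003) = 186003 · (1 − 1/3) · (1 − 1/83)
       = 186003 · 164/249 = 122508.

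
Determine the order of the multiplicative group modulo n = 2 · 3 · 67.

φ(402) = 402 · (1 − 1/2) · (1 − 1/3) · (1 − 1/67)
       = 402 · 132/402 = 132.

132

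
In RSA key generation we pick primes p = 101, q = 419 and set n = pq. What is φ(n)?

41800

φ(pq) = (p−1)(q−1) = 100 · 418 = 41800.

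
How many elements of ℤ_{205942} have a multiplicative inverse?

Prime factorization: 205942 = 2 × 11^2 × 23 × 37.
φ(2) = 2 − 1 = 1.
φ(11^2) = 11^2 − 11^1 = 121 − 11 = 110.
φ(23) = 23 − 1 = 22.
φ(37) = 37 − 1 = 36.
Multiply: 1 · 110 · 22 · 36 = 87120.

87120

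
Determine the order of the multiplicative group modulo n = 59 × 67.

φ(59) = 59 − 1 = 58.
φ(67) = 67 − 1 = 66.
Multiply: 58 · 66 = 3828.

3828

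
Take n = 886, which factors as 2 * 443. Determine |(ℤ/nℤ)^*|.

442

φ(2) = 2 − 1 = 1.
φ(443) = 443 − 1 = 442.
Multiply: 1 · 442 = 442.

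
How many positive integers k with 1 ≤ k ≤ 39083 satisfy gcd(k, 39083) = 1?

31680

First factor: 39083 = 11^2 · 17 · 19.
φ(11^2) = 11^1·(11−1) = 11·10 = 110.
φ(17) = 17 − 1 = 16.
φ(19) = 19 − 1 = 18.
Since φ is multiplicative, φ(39083) = 110 · 16 · 18 = 31680.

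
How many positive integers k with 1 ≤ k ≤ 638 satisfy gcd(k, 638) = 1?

First factor: 638 = 2 · 11 · 29.
φ(2) = 2 − 1 = 1.
φ(11) = 11 − 1 = 10.
φ(29) = 29 − 1 = 28.
φ(638) = 1 × 10 × 28 = 280.

280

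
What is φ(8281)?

6552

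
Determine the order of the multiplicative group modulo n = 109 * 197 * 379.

8001504

φ(109) = 109 − 1 = 108.
φ(197) = 197 − 1 = 196.
φ(379) = 379 − 1 = 378.
Multiply: 108 · 196 · 378 = 8001504.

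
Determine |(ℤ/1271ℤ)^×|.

1200

Factor 1271: 1271 = 31 · 41.
φ(31) = 31 − 1 = 30.
φ(41) = 41 − 1 = 40.
Multiply: 30 · 40 = 1200.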